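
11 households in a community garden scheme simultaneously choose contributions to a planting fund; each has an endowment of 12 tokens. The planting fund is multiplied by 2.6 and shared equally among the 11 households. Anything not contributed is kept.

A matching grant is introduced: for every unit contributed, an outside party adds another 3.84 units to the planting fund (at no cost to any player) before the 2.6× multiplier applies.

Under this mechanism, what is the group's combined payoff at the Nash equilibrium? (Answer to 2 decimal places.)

1661.09 tokens

With the mechanism, a contributed unit returns 2.6 × 4.84 / 11 = 1.1440 per unit of net cost to the contributor — now above 1 — so contributing fully is weakly dominant for every player.
At the Nash equilibrium everyone contributes 12. Group total payoff = 2.6 × 4.84 × 132 = 1661.09.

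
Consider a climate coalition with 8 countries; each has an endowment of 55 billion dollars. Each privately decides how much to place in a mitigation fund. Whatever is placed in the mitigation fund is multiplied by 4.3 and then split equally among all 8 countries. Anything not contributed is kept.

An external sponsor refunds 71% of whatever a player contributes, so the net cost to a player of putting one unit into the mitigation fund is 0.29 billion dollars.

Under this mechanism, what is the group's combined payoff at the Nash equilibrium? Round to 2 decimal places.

2204.40 billion dollars

The effective private return per unit is now (4.3/8) / 0.29 = 1.8534 > 1, so every player's dominant strategy flips to full contribution.
So the Nash equilibrium is full contribution by all 8; the group earns 8 × (55 × 0.71 + 4.3 × 55) = 2204.40.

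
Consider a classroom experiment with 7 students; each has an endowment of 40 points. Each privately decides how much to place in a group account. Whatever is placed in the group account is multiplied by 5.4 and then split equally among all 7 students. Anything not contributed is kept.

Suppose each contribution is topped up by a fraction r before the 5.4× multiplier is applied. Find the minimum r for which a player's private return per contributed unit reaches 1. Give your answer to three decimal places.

With matching at rate r, one contributed unit becomes (1 + r) in the group account and returns 5.4 × (1 + r) / 7 to the contributor.
Setting this equal to 1: 1 + r = 7/5.4 = 1.2963.
So the minimum matching rate is r = 1.2963 − 1 = 0.296.

0.296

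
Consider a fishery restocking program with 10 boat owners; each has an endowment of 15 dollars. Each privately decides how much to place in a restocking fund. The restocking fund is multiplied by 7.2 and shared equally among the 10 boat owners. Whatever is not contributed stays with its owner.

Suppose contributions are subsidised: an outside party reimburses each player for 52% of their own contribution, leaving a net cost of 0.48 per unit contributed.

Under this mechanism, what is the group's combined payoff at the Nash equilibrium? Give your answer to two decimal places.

Under the mechanism each unit contributed yields (7.2/10) / 0.48 = 1.5000 back to its contributor per unit of net cost, which exceeds 1, making full contribution the dominant choice for everyone.
So the Nash equilibrium is full contribution by all 10; the group earns 10 × (15 × 0.52 + 7.2 × 15) = 1158.00.

1158.00 dollars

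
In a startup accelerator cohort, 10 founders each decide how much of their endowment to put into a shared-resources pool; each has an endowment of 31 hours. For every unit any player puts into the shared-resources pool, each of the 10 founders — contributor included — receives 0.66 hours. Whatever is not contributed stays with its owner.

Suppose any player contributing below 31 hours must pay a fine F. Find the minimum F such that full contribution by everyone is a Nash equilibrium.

10.54 hours

Given the others contribute fully, the best deviation is to contribute 0 (any partial contribution still incurs the fine and gives up units whose private return 0.66 is below 1).
Deviating from 31 to 0 saves 31 hours but forfeits the deviator's share of the drop in the shared-resources pool: 0.66 × 31 = 20.46.
So the deviation gain is 31 − 20.46 = 10.54, and the fine must be at least 10.54 hours to wipe it out.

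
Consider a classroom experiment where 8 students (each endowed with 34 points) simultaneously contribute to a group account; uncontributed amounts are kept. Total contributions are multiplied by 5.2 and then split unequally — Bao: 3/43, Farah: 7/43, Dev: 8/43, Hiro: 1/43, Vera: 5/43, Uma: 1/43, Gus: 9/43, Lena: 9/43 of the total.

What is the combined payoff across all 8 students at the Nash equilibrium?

Player j's private return per contributed unit is 5.2 × (j's share). Contributing is weakly dominant for j when that share is at least 1/5.2 = 0.1923, and contributing 0 is dominant otherwise.
The shares above 0.1923 belong to Gus and Lena, contributing 34 each; the remaining 6 contribute 0. Total contributed: 68.
The group account pays out 5.2 × 68 = 353.60 in total (split across the unequal shares, but the aggregate is all that matters for the group sum).
The 6 free-riders keep 34 each, adding 204. Group total = 204 + 353.60 = 557.60.

557.60 points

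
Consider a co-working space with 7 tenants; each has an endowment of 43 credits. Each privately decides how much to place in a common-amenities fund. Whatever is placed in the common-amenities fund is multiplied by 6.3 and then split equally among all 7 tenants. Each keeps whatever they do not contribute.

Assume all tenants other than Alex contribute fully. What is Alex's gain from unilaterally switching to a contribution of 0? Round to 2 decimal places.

4.30 credits

Switching from a contribution of 43 to 0 lets Alex keep an extra 43 credits, but lowers the common-amenities fund by 43, which costs Alex their own share of that drop: 6.3/7 × 43 = 38.70.
Net gain = 43 − 38.70 = 4.30. The private return per contributed unit (0.9000) is below 1, so free-riding is indeed the best response regardless of what the others do.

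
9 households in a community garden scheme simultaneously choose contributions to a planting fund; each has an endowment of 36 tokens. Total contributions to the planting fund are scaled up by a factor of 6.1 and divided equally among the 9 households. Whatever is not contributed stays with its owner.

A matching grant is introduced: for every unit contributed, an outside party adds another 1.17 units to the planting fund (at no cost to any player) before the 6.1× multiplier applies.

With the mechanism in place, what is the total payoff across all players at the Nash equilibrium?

4288.79 tokens

Under the mechanism each unit contributed yields 6.1 × 2.17 / 9 = 1.4708 back to its contributor per unit of net cost, which exceeds 1, making full contribution the dominant choice for everyone.
At the Nash equilibrium everyone contributes 36. Group total payoff = 6.1 × 2.17 × 324 = 4288.79.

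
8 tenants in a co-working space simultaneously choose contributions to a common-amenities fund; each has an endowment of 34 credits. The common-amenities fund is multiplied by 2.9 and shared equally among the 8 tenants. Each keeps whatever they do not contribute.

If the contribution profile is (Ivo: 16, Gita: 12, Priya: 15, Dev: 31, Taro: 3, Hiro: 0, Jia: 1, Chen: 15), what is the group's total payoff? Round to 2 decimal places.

Total contributed: 16 + 12 + 15 + 31 + 3 + 0 + 1 + 15 = 93; total kept: 8 × 34 − 93 = 179.
The common-amenities fund pays out 2.9 × 93 = 269.70 in aggregate.
Group total = 179 + 269.70 = 448.70.

448.70 credits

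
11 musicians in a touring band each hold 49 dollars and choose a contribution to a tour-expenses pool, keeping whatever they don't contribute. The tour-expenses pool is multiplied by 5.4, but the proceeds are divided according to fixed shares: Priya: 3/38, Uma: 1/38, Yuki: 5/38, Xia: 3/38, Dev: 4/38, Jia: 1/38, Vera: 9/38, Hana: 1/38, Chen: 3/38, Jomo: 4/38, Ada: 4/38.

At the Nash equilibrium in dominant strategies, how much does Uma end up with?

Each unit j contributes comes back to j as 5.4 × (j's share), so j prefers to contribute only if that share exceeds 1/5.4 = 0.1852; otherwise keeping the unit dominates.
Vera alone (share 9/38) is above the threshold, contributing 49; the remaining 10 contribute 0. Total contributed: 49.
Uma keeps 49 and receives 5.4 × 49 × 1/38 = 6.96 from the tour-expenses pool, for a payoff of 55.96.

55.96 dollars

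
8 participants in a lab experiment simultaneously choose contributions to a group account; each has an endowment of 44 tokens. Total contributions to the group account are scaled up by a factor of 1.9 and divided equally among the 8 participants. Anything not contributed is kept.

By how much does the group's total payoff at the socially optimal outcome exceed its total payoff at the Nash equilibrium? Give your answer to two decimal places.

Each contributed unit returns 1.9/8 = 0.2375 to its contributor — below 1 — so contributing 0 is dominant for every player. At the Nash equilibrium everyone keeps their 44, and the group total is 8 × 44 = 352.
Each contributed unit returns 1.900 to the group as a whole (0.2375 to each of 8 players), which exceeds 1, so the social optimum is full contribution: group total = 1.900 × 352 = 668.80.
Efficiency loss = 668.80 − 352 = 316.80.

316.80 tokens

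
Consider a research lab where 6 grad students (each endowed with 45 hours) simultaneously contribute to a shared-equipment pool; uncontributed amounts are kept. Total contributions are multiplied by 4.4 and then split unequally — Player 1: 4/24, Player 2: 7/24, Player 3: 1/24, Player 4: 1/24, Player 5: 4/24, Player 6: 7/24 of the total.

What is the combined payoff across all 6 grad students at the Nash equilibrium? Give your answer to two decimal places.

576.00 hours

Each unit j contributes comes back to j as 4.4 × (j's share), so j prefers to contribute only if that share exceeds 1/4.4 = 0.2273; otherwise keeping the unit dominates.
The shares above 0.2273 belong to Player 2 and Player 6, contributing 45 each; the remaining 4 contribute 0. Total contributed: 90.
The shared-equipment pool pays out 4.4 × 90 = 396.00 in total (split across the unequal shares, but the aggregate is all that matters for the group sum).
The 4 free-riders keep 45 each, adding 180. Group total = 180 + 396.00 = 576.00.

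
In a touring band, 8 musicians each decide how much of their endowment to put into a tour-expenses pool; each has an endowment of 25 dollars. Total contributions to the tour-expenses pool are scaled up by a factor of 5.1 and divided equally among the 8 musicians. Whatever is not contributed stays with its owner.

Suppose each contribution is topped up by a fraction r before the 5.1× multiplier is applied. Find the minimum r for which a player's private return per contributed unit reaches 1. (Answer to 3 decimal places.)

0.569

With matching at rate r, one contributed unit becomes (1 + r) in the tour-expenses pool and returns 5.1 × (1 + r) / 8 to the contributor.
Setting this equal to 1: 1 + r = 8/5.1 = 1.5686.
So the minimum matching rate is r = 1.5686 − 1 = 0.569.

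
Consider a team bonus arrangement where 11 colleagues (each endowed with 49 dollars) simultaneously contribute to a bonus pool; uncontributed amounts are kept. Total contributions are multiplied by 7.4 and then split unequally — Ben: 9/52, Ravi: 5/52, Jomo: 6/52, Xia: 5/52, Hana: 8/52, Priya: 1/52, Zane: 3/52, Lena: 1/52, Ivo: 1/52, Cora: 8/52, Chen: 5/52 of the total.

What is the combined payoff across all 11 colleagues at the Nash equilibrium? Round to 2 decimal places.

1479.80 dollars

Each unit j contributes comes back to j as 7.4 × (j's share), so j prefers to contribute only if that share exceeds 1/7.4 = 0.1351; otherwise keeping the unit dominates.
Ben, Hana and Cora clear that bar, contributing 49 each; the remaining 8 contribute 0. Total contributed: 147.
The bonus pool pays out 7.4 × 147 = 1087.80 in total (split across the unequal shares, but the aggregate is all that matters for the group sum).
The 8 free-riders keep 49 each, adding 392. Group total = 392 + 1087.80 = 1479.80.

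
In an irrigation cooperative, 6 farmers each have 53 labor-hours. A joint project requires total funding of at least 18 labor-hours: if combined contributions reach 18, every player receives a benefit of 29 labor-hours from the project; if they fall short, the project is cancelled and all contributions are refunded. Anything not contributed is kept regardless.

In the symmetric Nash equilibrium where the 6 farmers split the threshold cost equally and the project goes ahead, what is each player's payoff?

Equal share of the threshold: 18/6 = 3.
At this profile no one gains by cutting their contribution: any cut drops the total below 18, the project is cancelled, contributions are refunded, and the deviator ends with 53, which is less than 53 − 3 + 29 = 79. Contributing more than 3 just wastes the excess. So contributing exactly 3 is a best response.
Each player's payoff: 53 − 3 + 29 = 79.

79 labor-hours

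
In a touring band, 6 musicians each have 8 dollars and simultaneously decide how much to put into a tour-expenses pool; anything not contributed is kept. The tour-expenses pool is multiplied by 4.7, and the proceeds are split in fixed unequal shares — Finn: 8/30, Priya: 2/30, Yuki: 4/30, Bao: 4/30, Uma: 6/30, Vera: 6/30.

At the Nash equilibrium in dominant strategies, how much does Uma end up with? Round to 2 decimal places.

15.52 dollars

For player j, contributing a unit is worthwhile iff 4.7 × (j's share) ≥ 1, i.e. iff j's share is at least 0.2128.
Only Finn (8/30) clears that bar, contributing 8; the remaining 5 contribute 0. Total contributed: 8.
Uma keeps 8 and receives 4.7 × 8 × 6/30 = 7.52 from the tour-expenses pool, for a payoff of 15.52.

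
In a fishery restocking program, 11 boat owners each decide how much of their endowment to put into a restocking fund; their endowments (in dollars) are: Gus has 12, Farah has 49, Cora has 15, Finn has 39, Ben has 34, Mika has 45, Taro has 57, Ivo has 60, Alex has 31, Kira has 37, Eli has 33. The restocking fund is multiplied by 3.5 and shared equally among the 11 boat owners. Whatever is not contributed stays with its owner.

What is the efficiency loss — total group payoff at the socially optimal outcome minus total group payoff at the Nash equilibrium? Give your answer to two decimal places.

1030.00 dollars

The private return per contributed unit is 3.5/11 = 0.3182 < 1 for every player regardless of endowment, so the Nash equilibrium is zero contribution and the group total is Σ E_j = 12 + 49 + 15 + 39 + 34 + 45 + 57 + 60 + 31 + 37 + 33 = 412.
Each contributed unit returns 3.500 to the group, so the social optimum is full contribution by everyone: group total = 3.500 × 412 = 1442.00.
Efficiency loss = (3.500 − 1) × 412 = 1030.00.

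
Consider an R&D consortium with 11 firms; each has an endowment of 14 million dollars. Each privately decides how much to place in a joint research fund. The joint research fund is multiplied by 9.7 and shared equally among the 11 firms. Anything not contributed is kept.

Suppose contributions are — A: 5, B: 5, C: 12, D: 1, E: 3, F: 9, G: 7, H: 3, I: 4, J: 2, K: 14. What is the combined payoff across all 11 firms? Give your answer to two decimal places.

719.50 million dollars

Total contributed: 5 + 5 + 12 + 1 + 3 + 9 + 7 + 3 + 4 + 2 + 14 = 65; total kept: 11 × 14 − 65 = 89.
The joint research fund pays out 9.7 × 65 = 630.50 in aggregate.
Group total = 89 + 630.50 = 719.50.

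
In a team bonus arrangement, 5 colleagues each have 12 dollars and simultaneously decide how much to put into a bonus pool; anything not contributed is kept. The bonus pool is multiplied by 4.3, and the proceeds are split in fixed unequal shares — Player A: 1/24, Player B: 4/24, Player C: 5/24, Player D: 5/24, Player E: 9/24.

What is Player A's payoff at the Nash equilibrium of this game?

For player j, contributing a unit is worthwhile iff 4.3 × (j's share) ≥ 1, i.e. iff j's share is at least 0.2326.
Player E alone (share 9/24) is above the threshold, contributing 12; the remaining 4 contribute 0. Total contributed: 12.
Player A keeps 12 and receives 4.3 × 12 × 1/24 = 2.15 from the bonus pool, for a payoff of 14.15.

14.15 dollars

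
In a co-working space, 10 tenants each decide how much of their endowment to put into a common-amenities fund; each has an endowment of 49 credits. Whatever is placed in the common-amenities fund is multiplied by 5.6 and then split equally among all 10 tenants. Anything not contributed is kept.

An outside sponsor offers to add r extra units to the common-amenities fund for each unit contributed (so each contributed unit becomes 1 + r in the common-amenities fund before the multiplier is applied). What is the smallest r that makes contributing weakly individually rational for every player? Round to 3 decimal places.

With matching at rate r, one contributed unit becomes (1 + r) in the common-amenities fund and returns 5.6 × (1 + r) / 10 to the contributor.
Setting this equal to 1: 1 + r = 10/5.6 = 1.7857.
So the minimum matching rate is r = 1.7857 − 1 = 0.786.

0.786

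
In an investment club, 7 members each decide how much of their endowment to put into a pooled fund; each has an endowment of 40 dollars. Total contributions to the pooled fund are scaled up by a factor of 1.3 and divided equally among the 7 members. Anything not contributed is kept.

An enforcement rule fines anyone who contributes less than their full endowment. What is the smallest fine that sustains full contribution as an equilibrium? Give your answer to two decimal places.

32.57 dollars

Given the others contribute fully, the best deviation is to contribute 0 (any partial contribution still incurs the fine and gives up units whose private return 0.1857 is below 1).
Deviating from 40 to 0 saves 40 dollars but forfeits the deviator's share of the drop in the pooled fund: 1.3/7 × 40 = 7.43.
So the deviation gain is 40 − 7.43 = 32.57, and the fine must be at least 32.57 dollars to wipe it out.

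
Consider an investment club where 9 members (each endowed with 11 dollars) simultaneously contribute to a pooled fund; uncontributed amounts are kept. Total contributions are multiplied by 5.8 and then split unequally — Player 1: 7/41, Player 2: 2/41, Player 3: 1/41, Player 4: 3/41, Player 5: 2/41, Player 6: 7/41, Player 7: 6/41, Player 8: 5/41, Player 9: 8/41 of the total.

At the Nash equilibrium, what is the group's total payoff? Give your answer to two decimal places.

A player with share s gets back 5.8·s per unit contributed, so full contribution is dominant for anyone with s > 1/5.8 = 0.1724 and zero contribution is dominant for anyone below.
Player 9 alone (share 8/41) is above the threshold, contributing 11; the remaining 8 contribute 0. Total contributed: 11.
The pooled fund pays out 5.8 × 11 = 63.80 in total (split across the unequal shares, but the aggregate is all that matters for the group sum).
The 8 free-riders keep 11 each, adding 88. Group total = 88 + 63.80 = 151.80.

151.80 dollars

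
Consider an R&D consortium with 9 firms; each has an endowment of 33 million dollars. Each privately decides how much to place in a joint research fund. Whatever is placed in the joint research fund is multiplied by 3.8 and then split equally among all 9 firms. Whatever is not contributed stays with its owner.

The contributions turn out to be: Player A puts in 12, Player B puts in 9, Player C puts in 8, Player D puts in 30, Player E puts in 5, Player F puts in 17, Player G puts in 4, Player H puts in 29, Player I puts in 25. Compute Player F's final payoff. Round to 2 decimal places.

Total contributed: 12 + 9 + 8 + 30 + 5 + 17 + 4 + 29 + 25 = 139.
Each receives 3.8 × 139 / 9 = 58.69 from the joint research fund.
Player F keeps 33 − 17 = 16, so Player F's payoff is 16 + 58.69 = 74.69.

74.69 million dollars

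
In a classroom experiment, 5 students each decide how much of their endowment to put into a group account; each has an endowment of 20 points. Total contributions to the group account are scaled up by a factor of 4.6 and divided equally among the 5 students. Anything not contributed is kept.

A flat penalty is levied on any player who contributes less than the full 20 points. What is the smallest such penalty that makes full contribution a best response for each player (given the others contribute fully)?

Given the others contribute fully, the best deviation is to contribute 0 (any partial contribution still incurs the fine and gives up units whose private return 0.9200 is below 1).
Deviating from 20 to 0 saves 20 points but forfeits the deviator's share of the drop in the group account: 4.6/5 × 20 = 18.40.
So the deviation gain is 20 − 18.40 = 1.60, and the fine must be at least 1.60 points to wipe it out.

1.60 points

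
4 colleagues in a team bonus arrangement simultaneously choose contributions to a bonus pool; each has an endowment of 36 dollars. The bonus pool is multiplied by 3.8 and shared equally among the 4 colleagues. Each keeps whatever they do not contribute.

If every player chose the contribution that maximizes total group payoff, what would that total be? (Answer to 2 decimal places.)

Each contributed unit returns 3.800 to the group as a whole (0.9500 to each of 4 players), which exceeds 1, so the social optimum is full contribution: group total = 3.800 × 144 = 547.20.

547.20 dollars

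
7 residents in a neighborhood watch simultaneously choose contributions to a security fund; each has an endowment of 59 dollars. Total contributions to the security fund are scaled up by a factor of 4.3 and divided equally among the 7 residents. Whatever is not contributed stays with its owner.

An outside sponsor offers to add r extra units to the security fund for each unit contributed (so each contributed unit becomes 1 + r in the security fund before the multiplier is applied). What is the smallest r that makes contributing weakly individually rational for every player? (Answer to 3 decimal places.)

With matching at rate r, one contributed unit becomes (1 + r) in the security fund and returns 4.3 × (1 + r) / 7 to the contributor.
Setting this equal to 1: 1 + r = 7/4.3 = 1.6279.
So the minimum matching rate is r = 1.6279 − 1 = 0.628.

0.628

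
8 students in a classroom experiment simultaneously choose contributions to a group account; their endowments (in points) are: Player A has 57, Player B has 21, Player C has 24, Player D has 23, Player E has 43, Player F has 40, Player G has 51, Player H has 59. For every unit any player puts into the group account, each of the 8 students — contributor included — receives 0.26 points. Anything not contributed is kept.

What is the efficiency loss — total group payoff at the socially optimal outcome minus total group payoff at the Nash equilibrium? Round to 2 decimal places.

The private return per contributed unit is 0.26 < 1 for everyone, so the Nash equilibrium is zero contribution and the group total is Σ E_j = 57 + 21 + 24 + 23 + 43 + 40 + 51 + 59 = 318.
Each contributed unit returns 2.080 to the group, so the social optimum is full contribution by everyone: group total = 2.080 × 318 = 661.44.
Efficiency loss = (2.080 − 1) × 318 = 343.44.

343.44 points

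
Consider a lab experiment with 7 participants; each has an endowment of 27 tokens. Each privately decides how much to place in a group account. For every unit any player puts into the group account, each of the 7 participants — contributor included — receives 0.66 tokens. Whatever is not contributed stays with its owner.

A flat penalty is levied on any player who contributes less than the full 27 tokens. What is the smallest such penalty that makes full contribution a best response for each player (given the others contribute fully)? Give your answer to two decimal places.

9.18 tokens

Given the others contribute fully, the best deviation is to contribute 0 (any partial contribution still incurs the fine and gives up units whose private return 0.66 is below 1).
Deviating from 27 to 0 saves 27 tokens but forfeits the deviator's share of the drop in the group account: 0.66 × 27 = 17.82.
So the deviation gain is 27 − 17.82 = 9.18, and the fine must be at least 9.18 tokens to wipe it out.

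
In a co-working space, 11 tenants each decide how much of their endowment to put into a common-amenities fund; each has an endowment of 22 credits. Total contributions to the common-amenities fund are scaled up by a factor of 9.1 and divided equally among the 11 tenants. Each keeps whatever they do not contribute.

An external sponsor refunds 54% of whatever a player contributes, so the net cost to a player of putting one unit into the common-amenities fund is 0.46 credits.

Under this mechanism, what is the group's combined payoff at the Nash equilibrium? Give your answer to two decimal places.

Under the mechanism each unit contributed yields (9.1/11) / 0.46 = 1.7984 back to its contributor per unit of net cost, which exceeds 1, making full contribution the dominant choice for everyone.
So the Nash equilibrium is full contribution by all 11; the group earns 11 × (22 × 0.54 + 9.1 × 22) = 2332.88.

2332.88 credits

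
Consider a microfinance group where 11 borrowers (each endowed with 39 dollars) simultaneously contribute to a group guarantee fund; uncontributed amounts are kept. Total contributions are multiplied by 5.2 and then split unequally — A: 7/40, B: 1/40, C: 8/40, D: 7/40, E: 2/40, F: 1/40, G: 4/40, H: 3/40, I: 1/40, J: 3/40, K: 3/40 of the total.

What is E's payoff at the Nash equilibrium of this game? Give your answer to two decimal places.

A player with share s gets back 5.2·s per unit contributed, so full contribution is dominant for anyone with s > 1/5.2 = 0.1923 and zero contribution is dominant for anyone below.
C alone (share 8/40) is above the threshold, contributing 39; the remaining 10 contribute 0. Total contributed: 39.
E keeps 39 and receives 5.2 × 39 × 2/40 = 10.14 from the group guarantee fund, for a payoff of 49.14.

49.14 dollars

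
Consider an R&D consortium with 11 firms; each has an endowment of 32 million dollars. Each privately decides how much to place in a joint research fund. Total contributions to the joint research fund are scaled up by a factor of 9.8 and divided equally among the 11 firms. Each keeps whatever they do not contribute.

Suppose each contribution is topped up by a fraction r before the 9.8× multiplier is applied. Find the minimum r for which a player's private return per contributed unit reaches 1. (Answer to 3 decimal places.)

0.122

With matching at rate r, one contributed unit becomes (1 + r) in the joint research fund and returns 9.8 × (1 + r) / 11 to the contributor.
Setting this equal to 1: 1 + r = 11/9.8 = 1.1224.
So the minimum matching rate is r = 1.1224 − 1 = 0.122.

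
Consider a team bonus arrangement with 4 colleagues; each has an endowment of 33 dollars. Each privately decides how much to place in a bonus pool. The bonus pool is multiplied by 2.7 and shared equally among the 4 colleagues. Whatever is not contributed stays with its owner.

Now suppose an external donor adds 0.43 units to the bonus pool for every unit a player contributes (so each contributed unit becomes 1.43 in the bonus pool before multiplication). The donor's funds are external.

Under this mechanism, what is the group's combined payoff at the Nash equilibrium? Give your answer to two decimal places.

132.00 dollars

Even with the mechanism, each unit contributed returns only 2.7 × 1.43 / 4 = 0.9653 per unit of net cost, so contributing nothing is still dominant.
Everyone keeps their endowment and the group total is 4 × 33 = 132.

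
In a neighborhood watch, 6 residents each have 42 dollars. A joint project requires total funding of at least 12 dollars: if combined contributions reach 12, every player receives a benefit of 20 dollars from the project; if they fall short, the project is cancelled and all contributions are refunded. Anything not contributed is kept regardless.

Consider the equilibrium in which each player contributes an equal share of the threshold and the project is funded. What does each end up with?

60 dollars

Equal share of the threshold: 12/6 = 2.
At this profile no one gains by cutting their contribution: any cut drops the total below 12, the project is cancelled, contributions are refunded, and the deviator ends with 42, which is less than 42 − 2 + 20 = 60. Contributing more than 2 just wastes the excess. So contributing exactly 2 is a best response.
Each player's payoff: 42 − 2 + 20 = 60.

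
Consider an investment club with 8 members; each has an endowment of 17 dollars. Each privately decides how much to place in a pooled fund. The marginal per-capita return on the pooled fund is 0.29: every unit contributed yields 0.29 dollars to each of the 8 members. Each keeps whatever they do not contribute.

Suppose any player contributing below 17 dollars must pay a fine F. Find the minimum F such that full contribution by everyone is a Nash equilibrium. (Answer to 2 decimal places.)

Given the others contribute fully, the best deviation is to contribute 0 (any partial contribution still incurs the fine and gives up units whose private return 0.29 is below 1).
Deviating from 17 to 0 saves 17 dollars but forfeits the deviator's share of the drop in the pooled fund: 0.29 × 17 = 4.93.
So the deviation gain is 17 − 4.93 = 12.07, and the fine must be at least 12.07 dollars to wipe it out.

12.07 dollars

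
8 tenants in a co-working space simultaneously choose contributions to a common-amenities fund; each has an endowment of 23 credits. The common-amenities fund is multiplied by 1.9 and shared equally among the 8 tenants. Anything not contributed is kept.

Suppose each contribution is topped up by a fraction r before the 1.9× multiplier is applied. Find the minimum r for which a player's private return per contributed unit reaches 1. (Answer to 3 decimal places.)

3.211

With matching at rate r, one contributed unit becomes (1 + r) in the common-amenities fund and returns 1.9 × (1 + r) / 8 to the contributor.
Setting this equal to 1: 1 + r = 8/1.9 = 4.2105.
So the minimum matching rate is r = 4.2105 − 1 = 3.211.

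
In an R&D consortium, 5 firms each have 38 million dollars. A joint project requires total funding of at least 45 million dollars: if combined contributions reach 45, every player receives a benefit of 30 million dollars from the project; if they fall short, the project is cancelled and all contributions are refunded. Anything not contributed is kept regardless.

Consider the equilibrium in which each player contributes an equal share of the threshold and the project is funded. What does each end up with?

Equal share of the threshold: 45/5 = 9.
At this profile no one gains by cutting their contribution: any cut drops the total below 45, the project is cancelled, contributions are refunded, and the deviator ends with 38, which is less than 38 − 9 + 30 = 59. Contributing more than 9 just wastes the excess. So contributing exactly 9 is a best response.
Each player's payoff: 38 − 9 + 30 = 59.

59 million dollars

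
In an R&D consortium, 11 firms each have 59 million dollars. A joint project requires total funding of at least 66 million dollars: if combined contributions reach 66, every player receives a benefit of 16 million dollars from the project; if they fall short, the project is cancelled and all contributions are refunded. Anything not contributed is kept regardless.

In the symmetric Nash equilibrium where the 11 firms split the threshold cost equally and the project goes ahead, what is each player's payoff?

Equal share of the threshold: 66/11 = 6.
At this profile no one gains by cutting their contribution: any cut drops the total below 66, the project is cancelled, contributions are refunded, and the deviator ends with 59, which is less than 59 − 6 + 16 = 69. Contributing more than 6 just wastes the excess. So contributing exactly 6 is a best response.
Each player's payoff: 59 − 6 + 16 = 69.

69 million dollars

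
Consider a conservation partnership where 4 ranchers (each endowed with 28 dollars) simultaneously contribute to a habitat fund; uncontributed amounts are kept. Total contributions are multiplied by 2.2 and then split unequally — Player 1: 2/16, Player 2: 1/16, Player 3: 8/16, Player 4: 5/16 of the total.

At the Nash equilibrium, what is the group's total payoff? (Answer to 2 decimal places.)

145.60 dollars

A player with share s gets back 2.2·s per unit contributed, so full contribution is dominant for anyone with s > 1/2.2 = 0.4545 and zero contribution is dominant for anyone below.
Player 3 alone (share 8/16) is above the threshold, contributing 28; the remaining 3 contribute 0. Total contributed: 28.
The habitat fund pays out 2.2 × 28 = 61.60 in total (split across the unequal shares, but the aggregate is all that matters for the group sum).
The 3 free-riders keep 28 each, adding 84. Group total = 84 + 61.60 = 145.60.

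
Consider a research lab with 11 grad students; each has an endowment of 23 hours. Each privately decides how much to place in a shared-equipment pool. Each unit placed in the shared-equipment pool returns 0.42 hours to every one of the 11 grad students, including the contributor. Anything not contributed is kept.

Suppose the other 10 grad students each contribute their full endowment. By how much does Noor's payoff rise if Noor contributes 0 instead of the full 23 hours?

Switching from a contribution of 23 to 0 lets Noor keep an extra 23 hours, but lowers the shared-equipment pool by 23, which costs Noor their own share of that drop: 0.42 × 23 = 9.66.
Net gain = 23 − 9.66 = 13.34. The private return per contributed unit (0.42) is below 1, so free-riding is indeed the best response regardless of what the others do.

13.34 hours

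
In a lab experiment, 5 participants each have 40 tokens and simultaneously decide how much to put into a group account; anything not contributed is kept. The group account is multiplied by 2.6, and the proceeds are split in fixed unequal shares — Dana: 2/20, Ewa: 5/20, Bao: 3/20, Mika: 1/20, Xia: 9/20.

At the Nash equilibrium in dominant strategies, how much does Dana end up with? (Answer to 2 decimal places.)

Player j's private return per contributed unit is 2.6 × (j's share). Contributing is weakly dominant for j when that share is at least 1/2.6 = 0.3846, and contributing 0 is dominant otherwise.
Xia alone (share 9/20) is above the threshold, contributing 40; the remaining 4 contribute 0. Total contributed: 40.
Dana keeps 40 and receives 2.6 × 40 × 2/20 = 10.40 from the group account, for a payoff of 50.40.

50.40 tokens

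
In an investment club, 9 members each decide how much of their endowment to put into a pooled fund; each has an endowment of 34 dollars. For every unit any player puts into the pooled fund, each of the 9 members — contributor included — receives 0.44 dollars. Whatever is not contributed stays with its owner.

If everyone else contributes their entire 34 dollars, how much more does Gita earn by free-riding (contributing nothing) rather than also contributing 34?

19.04 dollars

Switching from a contribution of 34 to 0 lets Gita keep an extra 34 dollars, but lowers the pooled fund by 34, which costs Gita their own share of that drop: 0.44 × 34 = 14.96.
Net gain = 34 − 14.96 = 19.04. The private return per contributed unit (0.44) is below 1, so free-riding is indeed the best response regardless of what the others do.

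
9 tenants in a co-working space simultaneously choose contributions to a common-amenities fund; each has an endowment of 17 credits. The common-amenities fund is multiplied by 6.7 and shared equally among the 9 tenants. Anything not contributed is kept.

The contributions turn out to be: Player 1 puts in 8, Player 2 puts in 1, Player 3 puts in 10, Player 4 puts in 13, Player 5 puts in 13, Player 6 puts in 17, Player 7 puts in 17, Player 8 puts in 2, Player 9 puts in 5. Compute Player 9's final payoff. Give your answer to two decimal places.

Total contributed: 8 + 1 + 10 + 13 + 13 + 17 + 17 + 2 + 5 = 86.
Each receives 6.7 × 86 / 9 = 64.02 from the common-amenities fund.
Player 9 keeps 17 − 5 = 12, so Player 9's payoff is 12 + 64.02 = 76.02.

76.02 credits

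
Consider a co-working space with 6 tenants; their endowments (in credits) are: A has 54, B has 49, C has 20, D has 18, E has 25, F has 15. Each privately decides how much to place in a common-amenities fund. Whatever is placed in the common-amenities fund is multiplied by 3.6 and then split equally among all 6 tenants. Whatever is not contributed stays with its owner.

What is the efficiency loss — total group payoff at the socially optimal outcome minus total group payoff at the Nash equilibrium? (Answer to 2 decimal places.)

470.60 credits

The private return per contributed unit is 3.6/6 = 0.6000 < 1 for every player regardless of endowment, so the Nash equilibrium is zero contribution and the group total is Σ E_j = 54 + 49 + 20 + 18 + 25 + 15 = 181.
Each contributed unit returns 3.600 to the group, so the social optimum is full contribution by everyone: group total = 3.600 × 181 = 651.60.
Efficiency loss = (3.600 − 1) × 181 = 470.60.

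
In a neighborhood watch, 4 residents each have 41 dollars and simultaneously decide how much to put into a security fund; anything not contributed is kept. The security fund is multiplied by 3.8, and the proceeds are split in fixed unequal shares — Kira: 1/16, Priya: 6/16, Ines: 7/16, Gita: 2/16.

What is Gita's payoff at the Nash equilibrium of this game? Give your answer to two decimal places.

Player j's private return per contributed unit is 3.8 × (j's share). Contributing is weakly dominant for j when that share is at least 1/3.8 = 0.2632, and contributing 0 is dominant otherwise.
Priya and Ines clear that bar, contributing 41 each; the remaining 2 contribute 0. Total contributed: 82.
Gita keeps 41 and receives 3.8 × 82 × 2/16 = 38.95 from the security fund, for a payoff of 79.95.

79.95 dollars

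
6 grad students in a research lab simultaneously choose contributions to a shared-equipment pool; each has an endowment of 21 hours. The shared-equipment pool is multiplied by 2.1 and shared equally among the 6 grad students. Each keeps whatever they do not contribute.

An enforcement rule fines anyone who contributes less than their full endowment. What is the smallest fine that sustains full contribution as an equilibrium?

Given the others contribute fully, the best deviation is to contribute 0 (any partial contribution still incurs the fine and gives up units whose private return 0.3500 is below 1).
Deviating from 21 to 0 saves 21 hours but forfeits the deviator's share of the drop in the shared-equipment pool: 2.1/6 × 21 = 7.35.
So the deviation gain is 21 − 7.35 = 13.65, and the fine must be at least 13.65 hours to wipe it out.

13.65 hours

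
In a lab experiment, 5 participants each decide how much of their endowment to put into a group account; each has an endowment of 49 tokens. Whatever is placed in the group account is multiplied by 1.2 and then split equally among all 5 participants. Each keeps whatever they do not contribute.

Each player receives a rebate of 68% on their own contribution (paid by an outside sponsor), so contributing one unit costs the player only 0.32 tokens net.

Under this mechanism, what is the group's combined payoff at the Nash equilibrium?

Even with the mechanism, each unit contributed returns only (1.2/5) / 0.32 = 0.7500 per unit of net cost, so contributing nothing is still dominant.
At the Nash equilibrium no one contributes; group total payoff = 5 × 49 = 245.

245.00 tokens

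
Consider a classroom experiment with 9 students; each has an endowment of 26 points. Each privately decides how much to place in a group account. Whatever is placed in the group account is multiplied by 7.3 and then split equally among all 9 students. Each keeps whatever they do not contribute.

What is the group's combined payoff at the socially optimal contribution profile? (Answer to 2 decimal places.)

1708.20 points

Each contributed unit returns 7.300 to the group as a whole (0.8111 to each of 9 players), which exceeds 1, so the social optimum is full contribution: group total = 7.300 × 234 = 1708.20.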